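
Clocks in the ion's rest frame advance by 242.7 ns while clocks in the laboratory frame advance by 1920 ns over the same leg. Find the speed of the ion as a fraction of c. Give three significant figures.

The proper time is measured in the ion's rest frame (both events occur at the ion's location); Δt is measured in the laboratory frame. γ = Δt/τ = 1920/242.7 = 7.911.
β = √(1 − 1/γ²) = √(1 − 0.01598) = √0.9840

v = 0.992c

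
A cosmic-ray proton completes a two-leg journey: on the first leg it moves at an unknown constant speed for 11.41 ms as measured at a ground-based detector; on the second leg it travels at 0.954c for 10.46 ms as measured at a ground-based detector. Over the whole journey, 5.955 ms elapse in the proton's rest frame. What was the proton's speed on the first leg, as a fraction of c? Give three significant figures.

Leg 1: speed unknown; τ_1 = 11.41/γ_1.
Leg 2: γ = 1/√(1 − 0.954²) = 1/√0.08988 = 3.335; τ_2 = 10.46/3.335 = 3.136 ms.
Total proper time: τ_1 + 3.136 = 5.955, so τ_1 = 5.955 − 3.136 = 2.819 ms.
γ_1 = 11.41/2.819 = 4.048; β = √(1 − 1/γ²) = √0.9390.

β = 0.969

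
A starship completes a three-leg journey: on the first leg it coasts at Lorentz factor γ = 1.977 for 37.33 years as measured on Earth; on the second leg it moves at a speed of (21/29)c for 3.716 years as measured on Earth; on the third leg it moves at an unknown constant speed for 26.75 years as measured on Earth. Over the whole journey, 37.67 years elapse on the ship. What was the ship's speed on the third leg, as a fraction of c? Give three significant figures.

Leg 1: γ = 1.977; τ_1 = 37.33/1.977 = 18.88 years.
Leg 2: γ = 1/√(1 − (21/29)²) = 29/20 = 1.450; τ_2 = 3.716/1.450 = 2.563 years.
Leg 3: speed unknown; τ_3 = 26.75/γ_3.
Total proper time: 18.88 + 2.563 + τ_3 = 37.67, so τ_3 = 37.67 − 21.44 = 16.23 years.
γ_3 = 26.75/16.23 = 1.649; β = √(1 − 1/γ²) = √0.6321.

β = 0.795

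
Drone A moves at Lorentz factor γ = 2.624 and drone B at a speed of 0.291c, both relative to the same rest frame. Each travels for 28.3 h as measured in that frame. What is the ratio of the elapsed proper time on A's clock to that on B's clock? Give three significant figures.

A: γ = 2.624. B: γ = 1/√(1 − 0.291²) = 1/√0.9153 = 1.045.
τ_A/τ_B = γ_B/γ_A = 1.045/2.624 = 0.3983, so τ_A/τ_B = 0.3983.

τ_A/τ_B = 0.398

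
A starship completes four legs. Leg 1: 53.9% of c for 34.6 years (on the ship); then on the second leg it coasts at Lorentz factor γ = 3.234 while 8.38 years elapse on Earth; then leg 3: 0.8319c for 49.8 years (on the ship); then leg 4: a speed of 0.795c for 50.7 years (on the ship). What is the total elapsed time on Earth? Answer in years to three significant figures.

Leg 1: β = 0.539; γ = 1/√(1 − 0.539²) = 1/√0.7095 = 1.187; Δt_1 = 1.187 × 34.6 = 41.08 years.
Leg 2: 8.38 years is already measured on Earth.
Leg 3: γ = 1/√(1 − 0.8319²) = 1/√0.3079 = 1.802; Δt_3 = 1.802 × 49.8 = 89.74 years.
Leg 4: γ = 1/√(1 − 0.795²) = 1/√0.3680 = 1.649; Δt_4 = 1.649 × 50.7 = 83.58 years.
Total: 41.08 + 8.380 + 89.74 + 83.58 years.

Δt = 223 years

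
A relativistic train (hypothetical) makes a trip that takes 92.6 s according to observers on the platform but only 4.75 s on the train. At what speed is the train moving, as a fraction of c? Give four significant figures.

The proper time is measured on the train (both events occur at the train's location); Δt is measured on the platform. γ = Δt/τ = 92.6/4.75 = 19.49.
β = √(1 − 1/γ²) = √(1 − 0.002631) = √0.9974

v = 0.9987c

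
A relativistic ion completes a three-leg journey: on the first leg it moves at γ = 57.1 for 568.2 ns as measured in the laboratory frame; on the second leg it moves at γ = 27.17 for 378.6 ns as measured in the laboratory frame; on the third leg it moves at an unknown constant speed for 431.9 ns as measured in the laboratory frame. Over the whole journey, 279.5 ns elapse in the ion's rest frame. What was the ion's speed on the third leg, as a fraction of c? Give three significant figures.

β = 0.806

Leg 1: γ = 57.1; τ_1 = 568.2/57.10 = 9.951 ns.
Leg 2: γ = 27.17; τ_2 = 378.6/27.17 = 13.93 ns.
Leg 3: speed unknown; τ_3 = 431.9/γ_3.
Total proper time: 9.951 + 13.93 + τ_3 = 279.5, so τ_3 = 279.5 − 23.89 = 255.6 ns.
γ_3 = 431.9/255.6 = 1.690; β = √(1 − 1/γ²) = √0.6497.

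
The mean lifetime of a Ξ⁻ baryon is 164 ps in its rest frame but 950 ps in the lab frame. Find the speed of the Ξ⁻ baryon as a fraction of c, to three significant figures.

γ = Δt/τ₀ = 950/164 = 5.793
β = √(1 − 1/γ²) = √(1 − 0.02980) = √0.9702

β = 0.985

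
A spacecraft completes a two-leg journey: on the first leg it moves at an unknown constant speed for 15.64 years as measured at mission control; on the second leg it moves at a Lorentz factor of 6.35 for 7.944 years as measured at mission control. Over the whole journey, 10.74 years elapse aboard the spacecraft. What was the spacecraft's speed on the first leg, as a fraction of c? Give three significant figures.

β = 0.795

Leg 1: speed unknown; τ_1 = 15.64/γ_1.
Leg 2: γ = 6.35; τ_2 = 7.944/6.350 = 1.251 years.
Total proper time: τ_1 + 1.251 = 10.74, so τ_1 = 10.74 − 1.251 = 9.489 years.
γ_1 = 15.64/9.489 = 1.648; β = √(1 − 1/γ²) = √0.6319.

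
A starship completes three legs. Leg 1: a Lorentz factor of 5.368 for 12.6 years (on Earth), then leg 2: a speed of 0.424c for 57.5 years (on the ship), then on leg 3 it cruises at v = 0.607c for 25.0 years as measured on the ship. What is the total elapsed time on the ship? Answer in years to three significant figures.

τ = 84.8 years

Leg 1: γ = 5.368; τ_1 = 12.6/5.368 = 2.347 years.
Leg 2: 57.5 years is already measured on the ship.
Leg 3: 25.0 years is already measured on the ship.
Total: 2.347 + 57.50 + 25.00 years.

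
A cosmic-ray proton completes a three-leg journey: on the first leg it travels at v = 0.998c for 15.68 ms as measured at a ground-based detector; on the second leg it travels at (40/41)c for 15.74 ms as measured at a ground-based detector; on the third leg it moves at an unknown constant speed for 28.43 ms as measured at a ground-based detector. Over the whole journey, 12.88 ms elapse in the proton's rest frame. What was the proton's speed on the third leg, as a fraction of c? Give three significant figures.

β = 0.955

Leg 1: γ = 1/√(1 − 0.998²) = 1/√0.003996 = 15.82; τ_1 = 15.68/15.82 = 0.9912 ms.
Leg 2: γ = 1/√(1 − (40/41)²) = 41/9 ≈ 4.556; τ_2 = 15.74/4.556 = 3.455 ms.
Leg 3: speed unknown; τ_3 = 28.43/γ_3.
Total proper time: 0.9912 + 3.455 + τ_3 = 12.88, so τ_3 = 12.88 − 4.446 = 8.434 ms.
γ_3 = 28.43/8.434 = 3.371; β = √(1 − 1/γ²) = √0.9120.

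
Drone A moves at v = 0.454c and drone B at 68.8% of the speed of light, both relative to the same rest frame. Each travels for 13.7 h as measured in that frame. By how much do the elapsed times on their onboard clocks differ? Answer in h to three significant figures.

|τ_A − τ_B| = 2.26 h

A: γ = 1/√(1 − 0.454²) = 1/√0.7939 = 1.122; τ_A = 13.7/1.122 = 12.21 h.
B: β = 0.688; γ = 1/√(1 − 0.688²) = 1/√0.5267 = 1.378; τ_B = 13.7/1.378 = 9.942 h.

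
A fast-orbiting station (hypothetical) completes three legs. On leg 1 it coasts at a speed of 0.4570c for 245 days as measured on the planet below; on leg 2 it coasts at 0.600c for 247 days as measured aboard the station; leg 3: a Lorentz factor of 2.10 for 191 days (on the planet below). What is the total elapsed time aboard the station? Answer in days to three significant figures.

τ = 556 days

Leg 1: γ = 1/√(1 − 0.4570²) = 1/√0.7912 = 1.124; τ_1 = 245/1.124 = 217.9 days.
Leg 2: 247 days is already measured aboard the station.
Leg 3: γ = 2.10; τ_3 = 191/2.100 = 90.95 days.
Total: 217.9 + 247.0 + 90.95 days.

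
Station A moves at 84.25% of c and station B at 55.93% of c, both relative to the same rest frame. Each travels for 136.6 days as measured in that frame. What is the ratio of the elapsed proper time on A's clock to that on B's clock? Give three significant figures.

τ_A/τ_B = 0.650

A: β = 0.8425; γ = 1/√(1 − 0.8425²) = 1/√0.2902 = 1.856. B: β = 0.5593; γ = 1/√(1 − 0.5593²) = 1/√0.6872 = 1.206.
τ_A/τ_B = γ_B/γ_A = 1.206/1.856 = 0.6498, so τ_A/τ_B = 0.6498.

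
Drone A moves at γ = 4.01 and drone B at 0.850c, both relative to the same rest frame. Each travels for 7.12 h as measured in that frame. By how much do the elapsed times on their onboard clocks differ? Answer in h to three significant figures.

|τ_A − τ_B| = 1.98 h

A: γ = 4.01; τ_A = 7.12/4.010 = 1.776 h.
B: γ = 1/√(1 − 0.850²) = 1/√0.2775 = 1.898; τ_B = 7.12/1.898 = 3.751 h.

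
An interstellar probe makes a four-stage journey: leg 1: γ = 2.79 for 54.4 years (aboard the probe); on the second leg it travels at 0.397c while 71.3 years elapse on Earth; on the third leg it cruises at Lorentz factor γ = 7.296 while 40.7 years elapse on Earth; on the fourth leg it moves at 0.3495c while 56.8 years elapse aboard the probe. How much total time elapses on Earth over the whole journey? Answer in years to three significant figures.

Leg 1: γ = 2.79; Δt_1 = 2.790 × 54.4 = 151.8 years.
Leg 2: 71.3 years is already measured on Earth.
Leg 3: 40.7 years is already measured on Earth.
Leg 4: γ = 1/√(1 − 0.3495²) = 1/√0.8778 = 1.067; Δt_4 = 1.067 × 56.8 = 60.62 years.
Total: 151.8 + 71.30 + 40.70 + 60.62 years.

Δt = 324 years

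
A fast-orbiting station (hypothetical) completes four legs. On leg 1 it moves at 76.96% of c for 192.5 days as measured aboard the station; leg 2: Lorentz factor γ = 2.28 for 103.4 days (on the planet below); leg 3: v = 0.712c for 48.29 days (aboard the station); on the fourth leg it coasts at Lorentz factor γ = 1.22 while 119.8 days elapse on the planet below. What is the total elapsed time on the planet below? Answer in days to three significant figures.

Leg 1: β = 0.7696; γ = 1/√(1 − 0.7696²) = 1/√0.4077 = 1.566; Δt_1 = 1.566 × 192.5 = 301.5 days.
Leg 2: 103.4 days is already measured on the planet below.
Leg 3: γ = 1/√(1 − 0.712²) = 1/√0.4931 = 1.424; Δt_3 = 1.424 × 48.29 = 68.77 days.
Leg 4: 119.8 days is already measured on the planet below.
Total: 301.5 + 103.4 + 68.77 + 119.8 days.

Δt = 593 days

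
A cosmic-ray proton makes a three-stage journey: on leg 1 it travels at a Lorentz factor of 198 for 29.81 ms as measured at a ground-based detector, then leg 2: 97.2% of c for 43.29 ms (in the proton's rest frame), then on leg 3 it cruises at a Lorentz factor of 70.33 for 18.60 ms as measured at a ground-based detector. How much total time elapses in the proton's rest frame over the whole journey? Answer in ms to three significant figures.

Leg 1: γ = 198; τ_1 = 29.81/198.0 = 0.1506 ms.
Leg 2: 43.29 ms is already measured in the proton's rest frame.
Leg 3: γ = 70.33; τ_3 = 18.60/70.33 = 0.2645 ms.
Total: 0.1506 + 43.29 + 0.2645 ms.

τ = 43.7 ms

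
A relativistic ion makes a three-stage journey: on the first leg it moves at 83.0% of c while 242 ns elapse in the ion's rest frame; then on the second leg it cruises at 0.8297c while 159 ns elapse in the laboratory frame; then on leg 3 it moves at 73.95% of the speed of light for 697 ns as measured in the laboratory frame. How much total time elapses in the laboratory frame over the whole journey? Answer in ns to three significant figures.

Leg 1: β = 0.830; γ = 1/√(1 − 0.830²) = 1/√0.3111 = 1.793; Δt_1 = 1.793 × 242 = 433.9 ns.
Leg 2: 159 ns is already measured in the laboratory frame.
Leg 3: 697 ns is already measured in the laboratory frame.
Total: 433.9 + 159.0 + 697.0 ns.

Δt = 1290 ns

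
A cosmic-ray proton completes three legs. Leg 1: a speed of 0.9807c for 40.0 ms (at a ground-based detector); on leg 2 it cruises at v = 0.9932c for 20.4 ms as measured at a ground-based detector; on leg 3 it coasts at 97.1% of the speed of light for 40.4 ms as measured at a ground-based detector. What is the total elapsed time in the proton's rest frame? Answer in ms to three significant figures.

Leg 1: γ = 1/√(1 − 0.9807²) = 1/√0.03823 = 5.115; τ_1 = 40.0/5.115 = 7.821 ms.
Leg 2: γ = 1/√(1 − 0.9932²) = 1/√0.01355 = 8.590; τ_2 = 20.4/8.590 = 2.375 ms.
Leg 3: β = 0.971; γ = 1/√(1 − 0.971²) = 1/√0.05716 = 4.183; τ_3 = 40.4/4.183 = 9.659 ms.
Total: 7.821 + 2.375 + 9.659 ms.

τ = 19.9 ms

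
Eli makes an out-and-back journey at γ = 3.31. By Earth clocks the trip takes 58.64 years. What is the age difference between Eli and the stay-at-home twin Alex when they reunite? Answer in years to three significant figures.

Δt − τ = 40.9 years

γ = 3.31
Eli's elapsed proper time: τ = 58.64/3.310 = 17.72 years.
Age gap = Δt − τ = 58.64 − 17.72 years.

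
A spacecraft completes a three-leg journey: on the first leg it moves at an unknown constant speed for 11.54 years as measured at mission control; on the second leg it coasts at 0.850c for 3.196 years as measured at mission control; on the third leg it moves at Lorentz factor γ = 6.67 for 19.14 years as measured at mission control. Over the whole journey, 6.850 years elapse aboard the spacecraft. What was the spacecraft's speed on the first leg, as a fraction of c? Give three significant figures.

β = 0.980

Leg 1: speed unknown; τ_1 = 11.54/γ_1.
Leg 2: γ = 1/√(1 − 0.850²) = 1/√0.2775 = 1.898; τ_2 = 3.196/1.898 = 1.684 years.
Leg 3: γ = 6.67; τ_3 = 19.14/6.670 = 2.870 years.
Total proper time: τ_1 + 1.684 + 2.870 = 6.850, so τ_1 = 6.850 − 4.553 = 2.297 years.
γ_1 = 11.54/2.297 = 5.024; β = √(1 − 1/γ²) = √0.9604.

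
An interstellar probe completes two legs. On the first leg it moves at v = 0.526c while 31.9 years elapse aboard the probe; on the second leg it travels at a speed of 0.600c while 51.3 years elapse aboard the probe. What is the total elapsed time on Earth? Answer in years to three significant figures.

Δt = 102 years

Leg 1: γ = 1/√(1 − 0.526²) = 1/√0.7233 = 1.176; Δt_1 = 1.176 × 31.9 = 37.51 years.
Leg 2: γ = 1/√(1 − 0.600²) = 1/√0.6400 = 1.250; Δt_2 = 1.250 × 51.3 = 64.12 years.
Total: 37.51 + 64.12 years.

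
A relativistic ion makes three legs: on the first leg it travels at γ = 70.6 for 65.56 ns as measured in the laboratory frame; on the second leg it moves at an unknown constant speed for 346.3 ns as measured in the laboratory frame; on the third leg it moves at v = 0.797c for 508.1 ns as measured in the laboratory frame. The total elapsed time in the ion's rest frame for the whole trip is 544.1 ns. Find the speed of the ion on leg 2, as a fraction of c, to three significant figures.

Leg 1: γ = 70.6; τ_1 = 65.56/70.60 = 0.9286 ns.
Leg 2: speed unknown; τ_2 = 346.3/γ_2.
Leg 3: γ = 1/√(1 − 0.797²) = 1/√0.3648 = 1.656; τ_3 = 508.1/1.656 = 306.9 ns.
Total proper time: 0.9286 + τ_2 + 306.9 = 544.1, so τ_2 = 544.1 − 307.8 = 236.3 ns.
γ_2 = 346.3/236.3 = 1.466; β = √(1 − 1/γ²) = √0.5344.

β = 0.731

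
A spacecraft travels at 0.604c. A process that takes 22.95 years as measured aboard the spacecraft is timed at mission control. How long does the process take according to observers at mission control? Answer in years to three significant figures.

Δt = 28.8 years

γ = 1/√(1 − 0.604²) = 1/√0.6352 = 1.255
The interval measured aboard the spacecraft is the proper time (both events occur at the same place in that frame); the lab-frame interval is Δt = γτ = 1.255 × 22.95 years.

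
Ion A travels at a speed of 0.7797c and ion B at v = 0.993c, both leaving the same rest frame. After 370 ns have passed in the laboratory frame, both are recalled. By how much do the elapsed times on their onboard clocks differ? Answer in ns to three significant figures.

A: γ = 1/√(1 − 0.7797²) = 1/√0.3921 = 1.597; τ_A = 370/1.597 = 231.7 ns.
B: γ = 1/√(1 − 0.993²) = 1/√0.01395 = 8.466; τ_B = 370/8.466 = 43.70 ns.

|τ_A − τ_B| = 188 ns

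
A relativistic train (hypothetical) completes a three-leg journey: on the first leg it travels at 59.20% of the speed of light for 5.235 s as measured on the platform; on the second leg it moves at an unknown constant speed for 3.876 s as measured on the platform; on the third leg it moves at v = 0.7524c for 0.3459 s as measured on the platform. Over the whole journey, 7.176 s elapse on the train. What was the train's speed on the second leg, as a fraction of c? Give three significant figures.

Leg 1: β = 0.5920; γ = 1/√(1 − 0.5920²) = 1/√0.6495 = 1.241; τ_1 = 5.235/1.241 = 4.219 s.
Leg 2: speed unknown; τ_2 = 3.876/γ_2.
Leg 3: γ = 1/√(1 − 0.7524²) = 1/√0.4339 = 1.518; τ_3 = 0.3459/1.518 = 0.2278 s.
Total proper time: 4.219 + τ_2 + 0.2278 = 7.176, so τ_2 = 7.176 − 4.447 = 2.729 s.
γ_2 = 3.876/2.729 = 1.420; β = √(1 − 1/γ²) = √0.5043.

β = 0.710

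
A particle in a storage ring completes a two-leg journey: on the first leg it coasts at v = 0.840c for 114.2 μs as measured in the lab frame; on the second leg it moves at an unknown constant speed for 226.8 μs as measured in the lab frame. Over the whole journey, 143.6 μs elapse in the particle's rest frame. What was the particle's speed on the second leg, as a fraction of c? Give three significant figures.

Leg 1: γ = 1/√(1 − 0.840²) = 1/√0.2944 = 1.843; τ_1 = 114.2/1.843 = 61.96 μs.
Leg 2: speed unknown; τ_2 = 226.8/γ_2.
Total proper time: 61.96 + τ_2 = 143.6, so τ_2 = 143.6 − 61.96 = 81.64 μs.
γ_2 = 226.8/81.64 = 2.778; β = √(1 − 1/γ²) = √0.8704.

β = 0.933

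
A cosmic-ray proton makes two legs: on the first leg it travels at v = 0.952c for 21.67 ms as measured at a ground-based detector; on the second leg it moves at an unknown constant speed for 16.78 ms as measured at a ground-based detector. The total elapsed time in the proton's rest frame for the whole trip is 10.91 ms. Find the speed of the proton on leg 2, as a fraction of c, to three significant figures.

Leg 1: γ = 1/√(1 − 0.952²) = 1/√0.09370 = 3.267; τ_1 = 21.67/3.267 = 6.633 ms.
Leg 2: speed unknown; τ_2 = 16.78/γ_2.
Total proper time: 6.633 + τ_2 = 10.91, so τ_2 = 10.91 − 6.633 = 4.277 ms.
γ_2 = 16.78/4.277 = 3.923; β = √(1 − 1/γ²) = √0.9350.

β = 0.967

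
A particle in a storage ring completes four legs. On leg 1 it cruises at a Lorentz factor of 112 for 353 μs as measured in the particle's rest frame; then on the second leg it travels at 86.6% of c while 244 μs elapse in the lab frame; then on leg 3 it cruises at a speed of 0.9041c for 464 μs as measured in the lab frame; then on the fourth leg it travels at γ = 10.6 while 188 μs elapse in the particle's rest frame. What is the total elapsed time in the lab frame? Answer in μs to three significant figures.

Δt = 4.22×10⁴ μs

Leg 1: γ = 112; Δt_1 = 112.0 × 353 = 3.954×10⁴ μs.
Leg 2: 244 μs is already measured in the lab frame.
Leg 3: 464 μs is already measured in the lab frame.
Leg 4: γ = 10.6; Δt_4 = 10.60 × 188 = 1993 μs.
Total: 3.954×10⁴ + 244.0 + 464.0 + 1993 μs.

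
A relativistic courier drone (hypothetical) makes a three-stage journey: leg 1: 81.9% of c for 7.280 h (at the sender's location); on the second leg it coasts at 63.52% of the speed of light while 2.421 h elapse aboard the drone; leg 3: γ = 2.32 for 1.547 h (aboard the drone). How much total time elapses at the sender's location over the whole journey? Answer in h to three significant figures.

Leg 1: 7.280 h is already measured at the sender's location.
Leg 2: β = 0.6352; γ = 1/√(1 − 0.6352²) = 1/√0.5965 = 1.295; Δt_2 = 1.295 × 2.421 = 3.135 h.
Leg 3: γ = 2.32; Δt_3 = 2.320 × 1.547 = 3.589 h.
Total: 7.280 + 3.135 + 3.589 h.

Δt = 14.0 h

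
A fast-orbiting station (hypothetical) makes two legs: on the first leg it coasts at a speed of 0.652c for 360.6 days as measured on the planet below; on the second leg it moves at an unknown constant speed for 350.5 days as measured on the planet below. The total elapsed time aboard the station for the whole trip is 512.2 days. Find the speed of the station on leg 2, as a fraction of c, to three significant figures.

β = 0.732

Leg 1: γ = 1/√(1 − 0.652²) = 1/√0.5749 = 1.319; τ_1 = 360.6/1.319 = 273.4 days.
Leg 2: speed unknown; τ_2 = 350.5/γ_2.
Total proper time: 273.4 + τ_2 = 512.2, so τ_2 = 512.2 − 273.4 = 238.8 days.
γ_2 = 350.5/238.8 = 1.468; β = √(1 − 1/γ²) = √0.5359.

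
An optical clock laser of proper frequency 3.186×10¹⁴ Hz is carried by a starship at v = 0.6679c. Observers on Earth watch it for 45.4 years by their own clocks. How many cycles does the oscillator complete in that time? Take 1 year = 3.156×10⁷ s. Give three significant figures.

γ = 1/√(1 − 0.6679²) = 1/√0.5539 = 1.344
During 45.4 years of lab time, the oscillator's proper time advances by τ = Δt/γ = 45.4/1.344 = 33.79 years = 1.066×10⁹ s.
N = f × τ = 3.186×10¹⁴ × 1.066×10⁹ = 3.397×10²³.

N = 3.40×10²³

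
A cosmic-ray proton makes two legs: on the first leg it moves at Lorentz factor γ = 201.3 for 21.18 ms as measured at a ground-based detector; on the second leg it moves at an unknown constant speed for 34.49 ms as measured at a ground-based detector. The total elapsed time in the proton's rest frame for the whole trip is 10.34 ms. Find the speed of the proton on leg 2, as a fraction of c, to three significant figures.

Leg 1: γ = 201.3; τ_1 = 21.18/201.3 = 0.1052 ms.
Leg 2: speed unknown; τ_2 = 34.49/γ_2.
Total proper time: 0.1052 + τ_2 = 10.34, so τ_2 = 10.34 − 0.1052 = 10.23 ms.
γ_2 = 34.49/10.23 = 3.370; β = √(1 − 1/γ²) = √0.9119.

β = 0.955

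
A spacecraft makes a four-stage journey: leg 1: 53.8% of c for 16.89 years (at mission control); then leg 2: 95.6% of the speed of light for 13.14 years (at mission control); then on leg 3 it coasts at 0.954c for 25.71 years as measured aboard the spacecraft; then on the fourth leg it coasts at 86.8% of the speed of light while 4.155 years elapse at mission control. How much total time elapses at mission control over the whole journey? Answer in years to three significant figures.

Δt = 120 years

Leg 1: 16.89 years is already measured at mission control.
Leg 2: 13.14 years is already measured at mission control.
Leg 3: γ = 1/√(1 − 0.954²) = 1/√0.08988 = 3.335; Δt_3 = 3.335 × 25.71 = 85.76 years.
Leg 4: 4.155 years is already measured at mission control.
Total: 16.89 + 13.14 + 85.76 + 4.155 years.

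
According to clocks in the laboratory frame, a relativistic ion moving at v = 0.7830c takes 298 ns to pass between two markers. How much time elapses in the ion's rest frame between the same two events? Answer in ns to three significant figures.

τ = 185 ns

γ = 1/√(1 − 0.7830²) = 1/√0.3869 = 1.608
The interval measured in the laboratory frame is the dilated one; the clock in the ion's rest frame measures the proper time τ = Δt/γ = 298/1.608 ns.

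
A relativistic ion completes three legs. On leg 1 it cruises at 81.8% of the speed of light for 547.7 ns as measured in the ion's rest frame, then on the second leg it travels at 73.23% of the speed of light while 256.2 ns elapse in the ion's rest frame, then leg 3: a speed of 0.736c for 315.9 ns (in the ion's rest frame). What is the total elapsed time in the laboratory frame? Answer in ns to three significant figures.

Δt = 1800 ns

Leg 1: β = 0.818; γ = 1/√(1 − 0.818²) = 1/√0.3309 = 1.738; Δt_1 = 1.738 × 547.7 = 952.2 ns.
Leg 2: β = 0.7323; γ = 1/√(1 − 0.7323²) = 1/√0.4637 = 1.468; Δt_2 = 1.468 × 256.2 = 376.2 ns.
Leg 3: γ = 1/√(1 − 0.736²) = 1/√0.4583 = 1.477; Δt_3 = 1.477 × 315.9 = 466.6 ns.
Total: 952.2 + 376.2 + 466.6 ns.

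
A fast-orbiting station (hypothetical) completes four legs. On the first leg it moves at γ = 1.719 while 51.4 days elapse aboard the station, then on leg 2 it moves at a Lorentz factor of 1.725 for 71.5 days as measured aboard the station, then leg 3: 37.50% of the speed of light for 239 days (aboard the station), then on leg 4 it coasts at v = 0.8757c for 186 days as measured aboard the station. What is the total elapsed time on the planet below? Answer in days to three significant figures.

Leg 1: γ = 1.719; Δt_1 = 1.719 × 51.4 = 88.36 days.
Leg 2: γ = 1.725; Δt_2 = 1.725 × 71.5 = 123.3 days.
Leg 3: β = 0.3750; γ = 1/√(1 − 0.3750²) = 1/√0.8594 = 1.079; Δt_3 = 1.079 × 239 = 257.8 days.
Leg 4: γ = 1/√(1 − 0.8757²) = 1/√0.2331 = 2.071; Δt_4 = 2.071 × 186 = 385.2 days.
Total: 88.36 + 123.3 + 257.8 + 385.2 days.

Δt = 855 days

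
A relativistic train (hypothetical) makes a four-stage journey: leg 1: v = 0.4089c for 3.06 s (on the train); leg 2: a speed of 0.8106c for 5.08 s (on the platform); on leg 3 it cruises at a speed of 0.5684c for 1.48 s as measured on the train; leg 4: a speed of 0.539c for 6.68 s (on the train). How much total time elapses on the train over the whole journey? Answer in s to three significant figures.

τ = 14.2 s

Leg 1: 3.06 s is already measured on the train.
Leg 2: γ = 1/√(1 − 0.8106²) = 1/√0.3429 = 1.708; τ_2 = 5.08/1.708 = 2.975 s.
Leg 3: 1.48 s is already measured on the train.
Leg 4: 6.68 s is already measured on the train.
Total: 3.060 + 2.975 + 1.480 + 6.680 s.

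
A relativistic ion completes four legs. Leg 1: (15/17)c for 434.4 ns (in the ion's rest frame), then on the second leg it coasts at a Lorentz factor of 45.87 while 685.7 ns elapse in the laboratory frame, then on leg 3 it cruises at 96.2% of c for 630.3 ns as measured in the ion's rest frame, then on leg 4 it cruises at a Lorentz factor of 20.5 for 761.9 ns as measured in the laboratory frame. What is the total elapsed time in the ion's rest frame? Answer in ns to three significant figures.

Leg 1: 434.4 ns is already measured in the ion's rest frame.
Leg 2: γ = 45.87; τ_2 = 685.7/45.87 = 14.95 ns.
Leg 3: 630.3 ns is already measured in the ion's rest frame.
Leg 4: γ = 20.5; τ_4 = 761.9/20.50 = 37.17 ns.
Total: 434.4 + 14.95 + 630.3 + 37.17 ns.

τ = 1120 ns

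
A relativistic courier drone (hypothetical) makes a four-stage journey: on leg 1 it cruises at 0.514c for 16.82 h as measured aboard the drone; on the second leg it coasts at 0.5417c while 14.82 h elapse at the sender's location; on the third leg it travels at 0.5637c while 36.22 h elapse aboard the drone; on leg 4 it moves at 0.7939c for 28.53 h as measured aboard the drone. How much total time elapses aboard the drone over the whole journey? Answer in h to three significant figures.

Leg 1: 16.82 h is already measured aboard the drone.
Leg 2: γ = 1/√(1 − 0.5417²) = 1/√0.7066 = 1.190; τ_2 = 14.82/1.190 = 12.46 h.
Leg 3: 36.22 h is already measured aboard the drone.
Leg 4: 28.53 h is already measured aboard the drone.
Total: 16.82 + 12.46 + 36.22 + 28.53 h.

τ = 94.0 h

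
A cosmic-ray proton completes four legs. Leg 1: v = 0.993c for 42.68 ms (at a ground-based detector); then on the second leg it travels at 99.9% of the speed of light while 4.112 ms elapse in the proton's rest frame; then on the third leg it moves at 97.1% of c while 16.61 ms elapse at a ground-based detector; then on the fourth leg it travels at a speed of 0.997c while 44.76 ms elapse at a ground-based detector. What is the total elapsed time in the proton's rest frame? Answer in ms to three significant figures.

Leg 1: γ = 1/√(1 − 0.993²) = 1/√0.01395 = 8.466; τ_1 = 42.68/8.466 = 5.041 ms.
Leg 2: 4.112 ms is already measured in the proton's rest frame.
Leg 3: β = 0.971; γ = 1/√(1 − 0.971²) = 1/√0.05716 = 4.183; τ_3 = 16.61/4.183 = 3.971 ms.
Leg 4: γ = 1/√(1 − 0.997²) = 1/√0.005991 = 12.92; τ_4 = 44.76/12.92 = 3.464 ms.
Total: 5.041 + 4.112 + 3.971 + 3.464 ms.

τ = 16.6 ms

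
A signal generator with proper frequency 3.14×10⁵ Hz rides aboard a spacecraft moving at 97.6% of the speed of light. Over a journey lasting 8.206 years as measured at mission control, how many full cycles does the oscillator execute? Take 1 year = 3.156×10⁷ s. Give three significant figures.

β = 0.976; γ = 1/√(1 − 0.976²) = 1/√0.04742 = 4.592
The oscillator's own cycle count is N = f × τ where τ is the proper time aboard the spacecraft. τ = Δt/γ = 8.206/4.592 = 1.787 years = 5.640×10⁷ s.
N = 3.14×10⁵ × 5.640×10⁷ = 1.771×10¹³.

N = 1.77×10¹³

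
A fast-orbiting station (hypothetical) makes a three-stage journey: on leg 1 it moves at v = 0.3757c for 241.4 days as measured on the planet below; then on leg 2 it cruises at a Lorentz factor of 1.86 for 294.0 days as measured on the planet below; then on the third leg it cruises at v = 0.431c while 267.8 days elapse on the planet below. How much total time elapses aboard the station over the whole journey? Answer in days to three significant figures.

τ = 623 days

Leg 1: γ = 1/√(1 − 0.3757²) = 1/√0.8588 = 1.079; τ_1 = 241.4/1.079 = 223.7 days.
Leg 2: γ = 1.86; τ_2 = 294.0/1.860 = 158.1 days.
Leg 3: γ = 1/√(1 − 0.431²) = 1/√0.8142 = 1.108; τ_3 = 267.8/1.108 = 241.6 days.
Total: 223.7 + 158.1 + 241.6 days.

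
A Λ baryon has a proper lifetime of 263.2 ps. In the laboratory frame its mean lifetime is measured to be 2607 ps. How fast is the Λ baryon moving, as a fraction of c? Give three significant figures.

γ = Δt/τ₀ = 2607/263.2 = 9.905
β = √(1 − 1/γ²) = √(1 − 0.01019) = √0.9898

β = 0.995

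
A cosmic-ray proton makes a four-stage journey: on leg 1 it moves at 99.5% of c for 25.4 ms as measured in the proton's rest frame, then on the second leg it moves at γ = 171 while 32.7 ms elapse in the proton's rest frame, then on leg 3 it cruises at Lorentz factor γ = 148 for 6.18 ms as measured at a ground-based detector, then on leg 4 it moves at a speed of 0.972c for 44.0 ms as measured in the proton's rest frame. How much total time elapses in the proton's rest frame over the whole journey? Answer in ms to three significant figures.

τ = 102 ms

Leg 1: 25.4 ms is already measured in the proton's rest frame.
Leg 2: 32.7 ms is already measured in the proton's rest frame.
Leg 3: γ = 148; τ_3 = 6.18/148.0 = 0.04176 ms.
Leg 4: 44.0 ms is already measured in the proton's rest frame.
Total: 25.40 + 32.70 + 0.04176 + 44.00 ms.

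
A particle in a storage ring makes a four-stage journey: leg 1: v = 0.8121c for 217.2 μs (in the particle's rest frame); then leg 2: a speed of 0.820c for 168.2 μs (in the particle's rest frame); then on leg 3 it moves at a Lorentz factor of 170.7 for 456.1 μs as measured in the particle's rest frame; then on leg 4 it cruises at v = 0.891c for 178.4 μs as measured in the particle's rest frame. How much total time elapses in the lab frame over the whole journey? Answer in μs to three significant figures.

Δt = 7.89×10⁴ μs

Leg 1: γ = 1/√(1 − 0.8121²) = 1/√0.3405 = 1.714; Δt_1 = 1.714 × 217.2 = 372.2 μs.
Leg 2: γ = 1/√(1 − 0.820²) = 1/√0.3276 = 1.747; Δt_2 = 1.747 × 168.2 = 293.9 μs.
Leg 3: γ = 170.7; Δt_3 = 170.7 × 456.1 = 7.786×10⁴ μs.
Leg 4: γ = 1/√(1 − 0.891²) = 1/√0.2061 = 2.203; Δt_4 = 2.203 × 178.4 = 392.9 μs.
Total: 372.2 + 293.9 + 7.786×10⁴ + 392.9 μs.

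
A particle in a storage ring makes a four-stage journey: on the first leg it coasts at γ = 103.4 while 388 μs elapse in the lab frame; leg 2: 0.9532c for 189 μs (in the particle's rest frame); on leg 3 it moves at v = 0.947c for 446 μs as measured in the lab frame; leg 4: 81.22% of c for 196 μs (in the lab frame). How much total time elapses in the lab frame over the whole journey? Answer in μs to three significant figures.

Leg 1: 388 μs is already measured in the lab frame.
Leg 2: γ = 1/√(1 − 0.9532²) = 1/√0.09141 = 3.308; Δt_2 = 3.308 × 189 = 625.1 μs.
Leg 3: 446 μs is already measured in the lab frame.
Leg 4: 196 μs is already measured in the lab frame.
Total: 388.0 + 625.1 + 446.0 + 196.0 μs.

Δt = 1660 μs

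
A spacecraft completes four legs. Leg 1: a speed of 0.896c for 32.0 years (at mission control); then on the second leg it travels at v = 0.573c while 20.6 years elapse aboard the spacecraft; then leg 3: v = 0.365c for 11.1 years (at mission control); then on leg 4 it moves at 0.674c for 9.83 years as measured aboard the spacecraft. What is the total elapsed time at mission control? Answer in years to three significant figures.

Δt = 81.5 years

Leg 1: 32.0 years is already measured at mission control.
Leg 2: γ = 1/√(1 − 0.573²) = 1/√0.6717 = 1.220; Δt_2 = 1.220 × 20.6 = 25.14 years.
Leg 3: 11.1 years is already measured at mission control.
Leg 4: γ = 1/√(1 − 0.674²) = 1/√0.5457 = 1.354; Δt_4 = 1.354 × 9.83 = 13.31 years.
Total: 32.00 + 25.14 + 11.10 + 13.31 years.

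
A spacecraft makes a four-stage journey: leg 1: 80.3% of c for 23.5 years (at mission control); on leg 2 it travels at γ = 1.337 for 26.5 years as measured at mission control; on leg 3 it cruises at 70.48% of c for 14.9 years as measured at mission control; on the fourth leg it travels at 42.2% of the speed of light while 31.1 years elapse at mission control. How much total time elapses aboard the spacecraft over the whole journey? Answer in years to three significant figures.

τ = 72.6 years

Leg 1: β = 0.803; γ = 1/√(1 − 0.803²) = 1/√0.3552 = 1.678; τ_1 = 23.5/1.678 = 14.01 years.
Leg 2: γ = 1.337; τ_2 = 26.5/1.337 = 19.82 years.
Leg 3: β = 0.7048; γ = 1/√(1 − 0.7048²) = 1/√0.5033 = 1.410; τ_3 = 14.9/1.410 = 10.57 years.
Leg 4: β = 0.422; γ = 1/√(1 − 0.422²) = 1/√0.8219 = 1.103; τ_4 = 31.1/1.103 = 28.20 years.
Total: 14.01 + 19.82 + 10.57 + 28.20 years.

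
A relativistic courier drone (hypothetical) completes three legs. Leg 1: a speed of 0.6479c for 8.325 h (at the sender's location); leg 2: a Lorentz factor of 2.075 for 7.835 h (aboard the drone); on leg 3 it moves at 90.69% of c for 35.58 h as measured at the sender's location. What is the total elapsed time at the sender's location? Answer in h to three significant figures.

Leg 1: 8.325 h is already measured at the sender's location.
Leg 2: γ = 2.075; Δt_2 = 2.075 × 7.835 = 16.26 h.
Leg 3: 35.58 h is already measured at the sender's location.
Total: 8.325 + 16.26 + 35.58 h.

Δt = 60.2 h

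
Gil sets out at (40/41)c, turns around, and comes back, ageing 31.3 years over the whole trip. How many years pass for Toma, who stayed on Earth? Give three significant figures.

γ = 1/√(1 − (40/41)²) = 41/9 ≈ 4.556
Earth-frame duration is the dilated interval: Δt = γτ = 4.556 × 31.3 years.

Δt = 143 years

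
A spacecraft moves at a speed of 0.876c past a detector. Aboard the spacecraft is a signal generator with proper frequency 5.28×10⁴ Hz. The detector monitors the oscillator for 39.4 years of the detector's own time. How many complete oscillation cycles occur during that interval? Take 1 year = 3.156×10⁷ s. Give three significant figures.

γ = 1/√(1 − 0.876²) = 1/√0.2326 = 2.073
During 39.4 years of lab time, the oscillator's proper time advances by τ = Δt/γ = 39.4/2.073 = 19.00 years = 5.997×10⁸ s.
N = f × τ = 5.28×10⁴ × 5.997×10⁸ = 3.167×10¹³.

N = 3.17×10¹³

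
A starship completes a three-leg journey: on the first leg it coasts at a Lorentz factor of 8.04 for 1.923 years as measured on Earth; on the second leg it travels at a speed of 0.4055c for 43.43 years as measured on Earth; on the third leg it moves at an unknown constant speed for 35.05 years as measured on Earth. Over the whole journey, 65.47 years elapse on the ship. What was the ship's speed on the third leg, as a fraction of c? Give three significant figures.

Leg 1: γ = 8.04; τ_1 = 1.923/8.040 = 0.2392 years.
Leg 2: γ = 1/√(1 − 0.4055²) = 1/√0.8356 = 1.094; τ_2 = 43.43/1.094 = 39.70 years.
Leg 3: speed unknown; τ_3 = 35.05/γ_3.
Total proper time: 0.2392 + 39.70 + τ_3 = 65.47, so τ_3 = 65.47 − 39.94 = 25.53 years.
γ_3 = 35.05/25.53 = 1.373; β = √(1 − 1/γ²) = √0.4694.

β = 0.685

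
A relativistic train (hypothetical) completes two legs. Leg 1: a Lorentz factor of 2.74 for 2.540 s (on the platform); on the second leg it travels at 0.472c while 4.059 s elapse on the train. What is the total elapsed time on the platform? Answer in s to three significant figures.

Δt = 7.14 s

Leg 1: 2.540 s is already measured on the platform.
Leg 2: γ = 1/√(1 − 0.472²) = 1/√0.7772 = 1.134; Δt_2 = 1.134 × 4.059 = 4.604 s.
Total: 2.540 + 4.604 s.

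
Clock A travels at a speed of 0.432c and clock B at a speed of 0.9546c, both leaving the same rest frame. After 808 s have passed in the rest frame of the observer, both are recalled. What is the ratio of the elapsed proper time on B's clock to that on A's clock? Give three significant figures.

τ_B/τ_A = 0.330

A: γ = 1/√(1 − 0.432²) = 1/√0.8134 = 1.109. B: γ = 1/√(1 − 0.9546²) = 1/√0.08874 = 3.357.
τ_A/τ_B = γ_B/γ_A = 3.357/1.109 = 3.028, so τ_B/τ_A = 0.3303.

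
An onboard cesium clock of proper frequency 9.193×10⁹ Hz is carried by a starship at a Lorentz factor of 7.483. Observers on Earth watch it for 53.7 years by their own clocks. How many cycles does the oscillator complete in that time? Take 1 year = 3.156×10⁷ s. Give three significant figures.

N = 2.08×10¹⁸

γ = 7.483
During 53.7 years of lab time, the oscillator's proper time advances by τ = Δt/γ = 53.7/7.483 = 7.176 years = 2.265×10⁸ s.
N = f × τ = 9.193×10⁹ × 2.265×10⁸ = 2.082×10¹⁸.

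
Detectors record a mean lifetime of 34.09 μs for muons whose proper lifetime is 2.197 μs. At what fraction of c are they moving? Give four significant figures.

γ = Δt/τ₀ = 34.09/2.197 = 15.52
β = √(1 − 1/γ²) = √(1 − 0.004153) = √0.9958

β = 0.9979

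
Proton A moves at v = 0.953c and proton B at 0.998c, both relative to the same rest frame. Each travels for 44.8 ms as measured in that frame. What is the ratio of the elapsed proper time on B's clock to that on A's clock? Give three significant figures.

A: γ = 1/√(1 − 0.953²) = 1/√0.09179 = 3.301. B: γ = 1/√(1 − 0.998²) = 1/√0.003996 = 15.82.
τ_A/τ_B = γ_B/γ_A = 15.82/3.301 = 4.793, so τ_B/τ_A = 0.2086.

τ_B/τ_A = 0.209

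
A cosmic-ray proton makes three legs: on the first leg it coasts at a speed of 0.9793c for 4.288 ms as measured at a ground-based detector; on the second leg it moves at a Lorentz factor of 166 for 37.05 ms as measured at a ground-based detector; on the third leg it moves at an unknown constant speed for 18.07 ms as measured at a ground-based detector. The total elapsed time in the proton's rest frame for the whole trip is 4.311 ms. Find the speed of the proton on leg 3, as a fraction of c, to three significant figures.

Leg 1: γ = 1/√(1 − 0.9793²) = 1/√0.04097 = 4.940; τ_1 = 4.288/4.940 = 0.8680 ms.
Leg 2: γ = 166; τ_2 = 37.05/166.0 = 0.2232 ms.
Leg 3: speed unknown; τ_3 = 18.07/γ_3.
Total proper time: 0.8680 + 0.2232 + τ_3 = 4.311, so τ_3 = 4.311 − 1.091 = 3.220 ms.
γ_3 = 18.07/3.220 = 5.612; β = √(1 − 1/γ²) = √0.9682.

β = 0.984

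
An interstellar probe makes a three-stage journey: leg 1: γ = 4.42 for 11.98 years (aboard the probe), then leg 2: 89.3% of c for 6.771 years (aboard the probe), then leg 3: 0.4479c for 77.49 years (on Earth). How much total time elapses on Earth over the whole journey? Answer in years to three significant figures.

Leg 1: γ = 4.42; Δt_1 = 4.420 × 11.98 = 52.95 years.
Leg 2: β = 0.893; γ = 1/√(1 − 0.893²) = 1/√0.2026 = 2.222; Δt_2 = 2.222 × 6.771 = 15.04 years.
Leg 3: 77.49 years is already measured on Earth.
Total: 52.95 + 15.04 + 77.49 years.

Δt = 145 years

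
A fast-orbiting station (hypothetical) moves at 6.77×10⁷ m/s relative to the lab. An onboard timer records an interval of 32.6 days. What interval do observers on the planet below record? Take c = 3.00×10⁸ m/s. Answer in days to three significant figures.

Δt = 33.5 days

β = 6.77×10⁷/3.00×10⁸ = 0.2257; γ = 1/√(1 − 0.2257²) = 1.026
The interval measured aboard the station is the proper time (both events occur at the same place in that frame); the lab-frame interval is Δt = γτ = 1.026 × 32.6 days.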